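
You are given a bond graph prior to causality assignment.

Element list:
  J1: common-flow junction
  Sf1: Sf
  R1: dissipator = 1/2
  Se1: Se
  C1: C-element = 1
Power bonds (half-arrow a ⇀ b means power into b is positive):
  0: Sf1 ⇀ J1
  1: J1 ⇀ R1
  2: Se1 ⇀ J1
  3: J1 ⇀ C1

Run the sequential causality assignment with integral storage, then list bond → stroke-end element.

b0 stroke at Sf1
b1 stroke at J1
b2 stroke at J1
b3 stroke at J1

bond 0 |Sf1  (source Sf1 imposes f)
bond 2 |J1  (source Se1 imposes e)
bond 1 |J1  (1-jn J1 has f-setter on 0)
bond 3 |J1  (common-f at J1 fixed by 0)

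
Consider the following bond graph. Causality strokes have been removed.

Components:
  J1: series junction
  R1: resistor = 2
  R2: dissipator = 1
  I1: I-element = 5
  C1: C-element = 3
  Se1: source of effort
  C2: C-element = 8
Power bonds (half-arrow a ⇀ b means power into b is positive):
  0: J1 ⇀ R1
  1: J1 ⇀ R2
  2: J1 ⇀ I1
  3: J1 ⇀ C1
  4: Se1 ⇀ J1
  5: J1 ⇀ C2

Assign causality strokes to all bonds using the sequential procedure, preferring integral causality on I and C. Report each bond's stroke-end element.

bond 0 stroke at J1
bond 1 stroke at J1
bond 2 stroke at I1
bond 3 stroke at J1
bond 4 stroke at J1
bond 5 stroke at J1

b4 stroke→J1  (Se1: effort source, stroke at far end)
b2 stroke→I1  (I1: I, integral causality)
b0 stroke→J1  (common-f at J1 fixed by 2)
b1 stroke→J1  (J1 flow already set via bond 2)
b3 stroke→J1  (1-jn J1 has f-setter on 2)
b5 stroke→J1  (1-jn J1 has f-setter on 2)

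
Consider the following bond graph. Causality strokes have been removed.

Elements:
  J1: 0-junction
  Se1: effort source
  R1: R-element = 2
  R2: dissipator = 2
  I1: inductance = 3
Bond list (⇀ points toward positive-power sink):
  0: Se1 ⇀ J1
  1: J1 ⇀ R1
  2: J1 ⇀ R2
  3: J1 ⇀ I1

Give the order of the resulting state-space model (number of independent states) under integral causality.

1  (I1 all integral)

#0 stroke at J1  (Se1 fixes effort; stroke away)
#1 stroke at R1  (J1 effort already set via bond 0)
#2 stroke at R2  (0-jn J1 has e-setter on 0)
#3 stroke at I1  (common-e at J1 fixed by 0)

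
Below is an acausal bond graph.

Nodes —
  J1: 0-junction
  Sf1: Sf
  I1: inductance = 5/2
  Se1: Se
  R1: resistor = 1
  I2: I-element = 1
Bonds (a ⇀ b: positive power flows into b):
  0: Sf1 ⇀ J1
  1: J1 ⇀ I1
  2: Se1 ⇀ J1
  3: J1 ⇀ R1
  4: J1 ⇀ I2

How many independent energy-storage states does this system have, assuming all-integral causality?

bond 0 stroke→Sf1  (Sf1: flow source, stroke at near end)
bond 2 stroke→J1  (Se1: effort source, stroke at far end)
bond 1 stroke→I1  (J1: bond 2 brought effort, rest push out)
bond 3 stroke→R1  (J1 effort already set via bond 2)
bond 4 stroke→I2  (common-e at J1 fixed by 2)

2  (I1, I2 all integral)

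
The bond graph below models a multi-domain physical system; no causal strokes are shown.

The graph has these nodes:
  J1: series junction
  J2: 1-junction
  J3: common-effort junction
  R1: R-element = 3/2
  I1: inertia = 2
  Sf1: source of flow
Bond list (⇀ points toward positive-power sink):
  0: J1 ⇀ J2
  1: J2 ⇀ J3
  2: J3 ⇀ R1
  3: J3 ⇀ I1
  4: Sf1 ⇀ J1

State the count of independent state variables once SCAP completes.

1  (I1 all integral)

#4 stroke at Sf1  (source Sf1 imposes f)
#0 stroke at J1  (J1 flow already set via bond 4)
#1 stroke at J2  (common-f at J2 fixed by 0)
#3 stroke at I1  (prefer integral on I1)
#2 stroke at J3  (only one effort-in slot at J3)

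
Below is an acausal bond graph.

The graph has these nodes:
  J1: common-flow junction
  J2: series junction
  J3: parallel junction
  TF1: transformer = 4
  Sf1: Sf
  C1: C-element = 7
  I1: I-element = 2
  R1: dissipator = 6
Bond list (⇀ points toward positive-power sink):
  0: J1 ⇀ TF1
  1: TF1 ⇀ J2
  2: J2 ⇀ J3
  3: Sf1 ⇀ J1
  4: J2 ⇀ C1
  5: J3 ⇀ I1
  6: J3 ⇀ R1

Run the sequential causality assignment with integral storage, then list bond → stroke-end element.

#3 →Sf1  (source Sf1 imposes f)
#0 →J1  (J1 flow already set via bond 3)
#1 →TF1  (TF TF1: opposite of bond 0)
#2 →J2  (J2 flow already set via bond 1)
#4 →J2  (1-jn J2 has f-setter on 1)
#5 →I1  (prefer integral on I1)
#6 →J3  (J3 needs exactly one e-in)

β0 stroke→J1
β1 stroke→TF1
β2 stroke→J2
β3 stroke→Sf1
β4 stroke→J2
β5 stroke→I1
β6 stroke→J3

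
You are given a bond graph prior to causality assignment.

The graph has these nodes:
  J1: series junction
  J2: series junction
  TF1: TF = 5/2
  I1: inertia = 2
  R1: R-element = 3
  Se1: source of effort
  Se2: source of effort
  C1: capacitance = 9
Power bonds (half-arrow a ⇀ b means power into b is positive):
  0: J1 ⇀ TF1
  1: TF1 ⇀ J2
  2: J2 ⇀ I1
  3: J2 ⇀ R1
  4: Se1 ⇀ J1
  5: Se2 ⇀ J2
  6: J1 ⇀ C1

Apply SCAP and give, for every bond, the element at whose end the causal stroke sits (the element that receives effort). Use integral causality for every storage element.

β4 |J1  (Se1: effort source, stroke at far end)
β5 |J2  (Se2: effort source, stroke at far end)
β2 |I1  (I1: I, integral causality)
β1 |J2  (J2: bond 2 brought flow, rest push out)
β3 |J2  (1-jn J2 has f-setter on 2)
β0 |TF1  (TF1 one-in-one-out from 1)
β6 |J1  (1-jn J1 has f-setter on 0)

b0 |TF1
b1 |J2
b2 |I1
b3 |J2
b4 |J1
b5 |J2
b6 |J1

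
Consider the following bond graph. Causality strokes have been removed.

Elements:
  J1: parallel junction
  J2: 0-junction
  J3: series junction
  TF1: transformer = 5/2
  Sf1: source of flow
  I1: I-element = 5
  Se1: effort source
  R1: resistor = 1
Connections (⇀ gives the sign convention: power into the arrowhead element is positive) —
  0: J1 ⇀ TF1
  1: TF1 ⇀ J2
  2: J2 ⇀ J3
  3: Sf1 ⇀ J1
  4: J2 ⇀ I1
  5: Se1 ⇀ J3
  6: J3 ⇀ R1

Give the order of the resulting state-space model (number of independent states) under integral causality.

β3 |Sf1  (Sf1 fixes flow; stroke at Sf1)
β5 |J3  (Se1: effort source, stroke at far end)
β0 |J1  (J1: last free bond brings effort in)
β1 |TF1  (TF1: transformer flips bond 0)
β4 |I1  (I1: I, integral causality)
β2 |J2  (J2: last free bond brings effort in)
β6 |J3  (common-f at J3 fixed by 2)

1  (I1 all integral)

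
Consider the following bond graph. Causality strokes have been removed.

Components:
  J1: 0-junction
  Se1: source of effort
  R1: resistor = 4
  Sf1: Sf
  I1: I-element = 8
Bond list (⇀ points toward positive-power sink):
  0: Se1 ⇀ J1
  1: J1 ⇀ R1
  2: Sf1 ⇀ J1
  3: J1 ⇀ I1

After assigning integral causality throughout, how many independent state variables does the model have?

bond 0 |J1  (source Se1 imposes e)
bond 2 |Sf1  (Sf1 fixes flow; stroke at Sf1)
bond 1 |R1  (J1: bond 0 brought effort, rest push out)
bond 3 |I1  (0-jn J1 has e-setter on 0)

1  (I1 all integral)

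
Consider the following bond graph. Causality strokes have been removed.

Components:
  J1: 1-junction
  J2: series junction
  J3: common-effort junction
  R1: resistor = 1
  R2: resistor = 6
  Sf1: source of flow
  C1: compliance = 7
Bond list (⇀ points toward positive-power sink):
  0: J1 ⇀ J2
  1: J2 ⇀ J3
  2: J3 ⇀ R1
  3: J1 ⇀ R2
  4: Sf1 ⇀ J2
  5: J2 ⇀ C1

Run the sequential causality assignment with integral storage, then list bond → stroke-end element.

#0 stroke→J2
#1 stroke→J2
#2 stroke→J3
#3 stroke→J1
#4 stroke→Sf1
#5 stroke→J2

bond 4 stroke→Sf1  (Sf1 (Sf) sets flow on bond)
bond 0 stroke→J2  (J2: bond 4 brought flow, rest push out)
bond 1 stroke→J2  (J2: bond 4 brought flow, rest push out)
bond 5 stroke→J2  (1-jn J2 has f-setter on 4)
bond 2 stroke→J3  (closing 0-jn rule on J3)
bond 3 stroke→J1  (J1 flow already set via bond 0)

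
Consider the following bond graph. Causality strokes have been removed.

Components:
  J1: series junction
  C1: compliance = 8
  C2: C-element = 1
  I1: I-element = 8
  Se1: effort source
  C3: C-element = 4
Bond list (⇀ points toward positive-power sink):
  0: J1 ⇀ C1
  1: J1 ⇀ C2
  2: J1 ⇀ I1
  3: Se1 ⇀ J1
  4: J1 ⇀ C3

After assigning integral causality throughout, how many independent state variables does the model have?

β3 stroke→J1  (Se1 (Se) sets effort on bond)
β0 stroke→J1  (C1 outputs effort q/C1)
β1 stroke→J1  (C2 integral (e out))
β2 stroke→I1  (I1 outputs flow p/I1)
β4 stroke→J1  (J1: bond 2 brought flow, rest push out)

4  (C1, C2, C3, I1 all integral)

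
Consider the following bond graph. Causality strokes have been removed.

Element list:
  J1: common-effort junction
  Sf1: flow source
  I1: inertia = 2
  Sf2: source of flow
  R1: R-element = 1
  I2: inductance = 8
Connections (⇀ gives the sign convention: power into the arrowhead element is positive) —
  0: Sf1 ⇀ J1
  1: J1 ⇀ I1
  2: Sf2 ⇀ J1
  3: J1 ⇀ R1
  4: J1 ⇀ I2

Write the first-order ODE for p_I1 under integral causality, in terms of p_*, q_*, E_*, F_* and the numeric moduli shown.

#0 |Sf1  (Sf1 (Sf) sets flow on bond)
#2 |Sf2  (source Sf2 imposes f)
#1 |I1  (I1 integral (f out))
#4 |I2  (I2: I, integral causality)
#3 |J1  (J1: last free bond brings effort in)

dp_I1/dt = F_Sf1 + F_Sf2 - p_I1/2 - p_I2/8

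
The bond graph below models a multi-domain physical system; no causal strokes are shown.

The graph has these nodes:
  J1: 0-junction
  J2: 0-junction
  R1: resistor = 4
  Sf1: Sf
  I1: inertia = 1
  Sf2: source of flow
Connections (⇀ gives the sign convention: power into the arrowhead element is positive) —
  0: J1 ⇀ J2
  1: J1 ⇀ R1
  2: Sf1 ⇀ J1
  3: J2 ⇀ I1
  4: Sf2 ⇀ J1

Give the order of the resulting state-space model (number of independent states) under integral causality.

b2 stroke at Sf1  (Sf1 (Sf) sets flow on bond)
b4 stroke at Sf2  (Sf2 (Sf) sets flow on bond)
b3 stroke at I1  (I1: I, integral causality)
b0 stroke at J2  (only one effort-in slot at J2)
b1 stroke at J1  (only one effort-in slot at J1)

1  (I1 all integral)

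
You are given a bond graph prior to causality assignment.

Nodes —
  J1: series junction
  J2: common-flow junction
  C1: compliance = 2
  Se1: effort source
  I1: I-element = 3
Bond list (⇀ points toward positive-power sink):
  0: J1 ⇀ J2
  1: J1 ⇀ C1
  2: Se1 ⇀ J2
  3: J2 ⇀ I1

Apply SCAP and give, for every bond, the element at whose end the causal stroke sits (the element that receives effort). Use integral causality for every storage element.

bond 0 stroke at J2
bond 1 stroke at J1
bond 2 stroke at J2
bond 3 stroke at I1

b2 stroke→J2  (Se1 fixes effort; stroke away)
b1 stroke→J1  (prefer integral on C1)
b0 stroke→J2  (J1 needs exactly one f-in)
b3 stroke→I1  (J2 needs exactly one f-in)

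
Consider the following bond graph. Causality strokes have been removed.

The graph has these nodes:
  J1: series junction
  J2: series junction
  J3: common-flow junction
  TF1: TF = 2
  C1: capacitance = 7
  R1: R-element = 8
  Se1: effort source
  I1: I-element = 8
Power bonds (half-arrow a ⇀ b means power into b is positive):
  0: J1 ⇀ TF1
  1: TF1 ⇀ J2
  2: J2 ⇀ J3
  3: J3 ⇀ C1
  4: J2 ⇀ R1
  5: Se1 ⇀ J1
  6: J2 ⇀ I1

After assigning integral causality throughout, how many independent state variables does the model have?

#5 →J1  (Se1 fixes effort; stroke away)
#0 →TF1  (J1: last free bond brings flow in)
#1 →J2  (TF1: transformer flips bond 0)
#3 →J3  (C1 outputs effort q/C1)
#2 →J2  (closing 1-jn rule on J3)
#6 →I1  (I1: I, integral causality)
#4 →J2  (1-jn J2 has f-setter on 6)

2  (C1, I1 all integral)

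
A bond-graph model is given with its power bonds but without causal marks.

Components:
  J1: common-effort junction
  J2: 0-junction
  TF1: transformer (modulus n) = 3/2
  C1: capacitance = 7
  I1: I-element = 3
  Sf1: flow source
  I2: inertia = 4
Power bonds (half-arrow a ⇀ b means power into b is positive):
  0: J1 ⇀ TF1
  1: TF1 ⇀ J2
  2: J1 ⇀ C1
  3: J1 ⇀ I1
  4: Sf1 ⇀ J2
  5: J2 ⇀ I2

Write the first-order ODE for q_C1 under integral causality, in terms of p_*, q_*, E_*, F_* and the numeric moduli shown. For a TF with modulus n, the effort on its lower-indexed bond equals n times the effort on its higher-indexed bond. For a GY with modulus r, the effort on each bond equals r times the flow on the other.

dq_C1/dt = 2*F_Sf1/3 - p_I1/3 - p_I2/6

β4 |Sf1  (Sf1 fixes flow; stroke at Sf1)
β2 |J1  (C1: C, integral causality)
β0 |TF1  (J1: bond 2 brought effort, rest push out)
β3 |I1  (J1: bond 2 brought effort, rest push out)
β1 |J2  (through TF1, causality passes straight; one stroke at TF1)
β5 |I2  (J2: bond 1 brought effort, rest push out)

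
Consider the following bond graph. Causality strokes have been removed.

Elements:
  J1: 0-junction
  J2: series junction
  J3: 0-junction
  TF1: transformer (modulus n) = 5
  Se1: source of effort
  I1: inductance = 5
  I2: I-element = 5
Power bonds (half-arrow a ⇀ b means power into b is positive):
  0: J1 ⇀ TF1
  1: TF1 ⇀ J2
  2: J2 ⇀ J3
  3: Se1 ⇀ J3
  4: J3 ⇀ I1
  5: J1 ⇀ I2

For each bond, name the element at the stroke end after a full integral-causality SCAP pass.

bond 3 |J3  (Se1 (Se) sets effort on bond)
bond 2 |J2  (0-jn J3 has e-setter on 3)
bond 4 |I1  (J3: bond 3 brought effort, rest push out)
bond 1 |TF1  (J2: last free bond brings flow in)
bond 0 |J1  (through TF1, causality passes straight; one stroke at TF1)
bond 5 |I2  (0-jn J1 has e-setter on 0)

bond 0 stroke at J1
bond 1 stroke at TF1
bond 2 stroke at J2
bond 3 stroke at J3
bond 4 stroke at I1
bond 5 stroke at I2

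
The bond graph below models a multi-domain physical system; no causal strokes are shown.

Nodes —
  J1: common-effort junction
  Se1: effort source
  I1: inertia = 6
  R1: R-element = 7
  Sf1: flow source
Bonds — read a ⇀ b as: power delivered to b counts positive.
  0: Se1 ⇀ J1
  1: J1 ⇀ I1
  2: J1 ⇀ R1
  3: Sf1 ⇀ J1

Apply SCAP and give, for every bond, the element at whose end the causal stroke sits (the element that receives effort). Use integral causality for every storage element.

β0 →J1  (Se1: effort source, stroke at far end)
β3 →Sf1  (source Sf1 imposes f)
β1 →I1  (common-e at J1 fixed by 0)
β2 →R1  (J1 effort already set via bond 0)

β0 stroke at J1
β1 stroke at I1
β2 stroke at R1
β3 stroke at Sf1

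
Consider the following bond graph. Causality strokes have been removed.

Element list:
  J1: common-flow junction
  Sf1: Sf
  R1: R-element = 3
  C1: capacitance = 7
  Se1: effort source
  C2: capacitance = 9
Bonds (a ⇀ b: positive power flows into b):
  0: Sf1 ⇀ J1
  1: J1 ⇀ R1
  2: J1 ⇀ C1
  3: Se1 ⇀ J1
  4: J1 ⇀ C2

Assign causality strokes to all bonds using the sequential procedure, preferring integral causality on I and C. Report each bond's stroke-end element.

#0 stroke at Sf1
#1 stroke at J1
#2 stroke at J1
#3 stroke at J1
#4 stroke at J1

bond 0 |Sf1  (Sf1 fixes flow; stroke at Sf1)
bond 3 |J1  (source Se1 imposes e)
bond 1 |J1  (J1: bond 0 brought flow, rest push out)
bond 2 |J1  (J1 flow already set via bond 0)
bond 4 |J1  (J1 flow already set via bond 0)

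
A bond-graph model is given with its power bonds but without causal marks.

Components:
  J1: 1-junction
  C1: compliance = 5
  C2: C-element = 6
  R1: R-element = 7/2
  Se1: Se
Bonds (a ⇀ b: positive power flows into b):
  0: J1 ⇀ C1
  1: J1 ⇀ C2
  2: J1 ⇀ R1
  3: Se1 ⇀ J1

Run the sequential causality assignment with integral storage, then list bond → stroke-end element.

b3 stroke at J1  (source Se1 imposes e)
b0 stroke at J1  (prefer integral on C1)
b1 stroke at J1  (prefer integral on C2)
b2 stroke at R1  (closing 1-jn rule on J1)

β0 |J1
β1 |J1
β2 |R1
β3 |J1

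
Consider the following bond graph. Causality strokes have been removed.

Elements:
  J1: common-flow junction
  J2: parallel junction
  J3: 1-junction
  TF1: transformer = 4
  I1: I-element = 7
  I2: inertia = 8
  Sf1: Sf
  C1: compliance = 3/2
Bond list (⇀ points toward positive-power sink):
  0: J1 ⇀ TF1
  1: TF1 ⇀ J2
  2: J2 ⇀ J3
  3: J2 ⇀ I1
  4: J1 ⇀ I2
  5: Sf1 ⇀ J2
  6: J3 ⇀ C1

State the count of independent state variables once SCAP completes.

3  (C1, I1, I2 all integral)

#5 stroke→Sf1  (Sf1: flow source, stroke at near end)
#3 stroke→I1  (I1 integral (f out))
#4 stroke→I2  (I2 outputs flow p/I2)
#0 stroke→J1  (J1 flow already set via bond 4)
#1 stroke→TF1  (TF TF1: opposite of bond 0)
#2 stroke→J2  (only one effort-in slot at J2)
#6 stroke→J3  (1-jn J3 has f-setter on 2)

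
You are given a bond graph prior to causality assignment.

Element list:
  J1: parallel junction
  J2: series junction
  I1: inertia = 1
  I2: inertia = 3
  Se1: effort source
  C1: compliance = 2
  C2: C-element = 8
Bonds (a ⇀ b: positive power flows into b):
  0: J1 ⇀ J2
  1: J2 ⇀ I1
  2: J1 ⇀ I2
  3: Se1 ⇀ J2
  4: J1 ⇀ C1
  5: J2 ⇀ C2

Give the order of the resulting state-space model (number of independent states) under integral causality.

4  (C1, C2, I1, I2 all integral)

bond 3 stroke→J2  (Se1 fixes effort; stroke away)
bond 1 stroke→I1  (I1 outputs flow p/I1)
bond 0 stroke→J2  (1-jn J2 has f-setter on 1)
bond 5 stroke→J2  (common-f at J2 fixed by 1)
bond 2 stroke→I2  (I2 outputs flow p/I2)
bond 4 stroke→J1  (only one effort-in slot at J1)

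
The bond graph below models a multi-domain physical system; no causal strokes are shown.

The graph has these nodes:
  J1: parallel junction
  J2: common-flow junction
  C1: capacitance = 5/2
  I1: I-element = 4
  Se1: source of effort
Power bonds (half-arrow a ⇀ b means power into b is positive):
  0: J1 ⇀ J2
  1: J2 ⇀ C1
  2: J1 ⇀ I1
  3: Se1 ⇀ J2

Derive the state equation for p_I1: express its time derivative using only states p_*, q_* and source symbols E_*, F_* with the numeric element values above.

b3 →J2  (source Se1 imposes e)
b1 →J2  (C1: C, integral causality)
b0 →J1  (J2 needs exactly one f-in)
b2 →I1  (common-e at J1 fixed by 0)

dp_I1/dt = -E_Se1 + 2*q_C1/5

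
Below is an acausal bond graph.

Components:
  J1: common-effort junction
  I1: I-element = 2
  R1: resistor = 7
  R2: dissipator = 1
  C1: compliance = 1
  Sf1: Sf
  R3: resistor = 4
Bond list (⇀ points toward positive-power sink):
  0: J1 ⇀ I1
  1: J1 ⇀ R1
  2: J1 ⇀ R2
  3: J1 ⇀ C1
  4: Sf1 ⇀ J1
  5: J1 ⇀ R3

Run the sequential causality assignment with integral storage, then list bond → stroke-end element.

b4 →Sf1  (source Sf1 imposes f)
b0 →I1  (I1 integral (f out))
b3 →J1  (C1: C, integral causality)
b1 →R1  (0-jn J1 has e-setter on 3)
b2 →R2  (J1: bond 3 brought effort, rest push out)
b5 →R3  (common-e at J1 fixed by 3)

b0 stroke at I1
b1 stroke at R1
b2 stroke at R2
b3 stroke at J1
b4 stroke at Sf1
b5 stroke at R3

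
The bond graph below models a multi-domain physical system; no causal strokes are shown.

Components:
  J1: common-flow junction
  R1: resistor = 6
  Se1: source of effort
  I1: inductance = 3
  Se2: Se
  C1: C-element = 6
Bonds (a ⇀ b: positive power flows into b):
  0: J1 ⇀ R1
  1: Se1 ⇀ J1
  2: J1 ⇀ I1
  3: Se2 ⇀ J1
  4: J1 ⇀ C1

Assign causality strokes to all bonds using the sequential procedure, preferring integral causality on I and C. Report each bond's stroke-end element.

#0 →J1
#1 →J1
#2 →I1
#3 →J1
#4 →J1

bond 1 stroke at J1  (Se1: effort source, stroke at far end)
bond 3 stroke at J1  (Se2 fixes effort; stroke away)
bond 2 stroke at I1  (I1: I, integral causality)
bond 0 stroke at J1  (J1: bond 2 brought flow, rest push out)
bond 4 stroke at J1  (J1 flow already set via bond 2)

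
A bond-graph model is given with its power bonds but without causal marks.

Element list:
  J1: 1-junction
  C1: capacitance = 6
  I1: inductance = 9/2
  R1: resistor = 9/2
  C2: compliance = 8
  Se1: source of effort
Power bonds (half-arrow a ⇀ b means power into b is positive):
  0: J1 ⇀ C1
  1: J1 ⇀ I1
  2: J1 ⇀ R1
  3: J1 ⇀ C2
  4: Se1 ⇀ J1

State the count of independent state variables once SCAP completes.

#4 |J1  (Se1: effort source, stroke at far end)
#0 |J1  (C1: C, integral causality)
#1 |I1  (I1 integral (f out))
#2 |J1  (J1: bond 1 brought flow, rest push out)
#3 |J1  (1-jn J1 has f-setter on 1)

3  (C1, C2, I1 all integral)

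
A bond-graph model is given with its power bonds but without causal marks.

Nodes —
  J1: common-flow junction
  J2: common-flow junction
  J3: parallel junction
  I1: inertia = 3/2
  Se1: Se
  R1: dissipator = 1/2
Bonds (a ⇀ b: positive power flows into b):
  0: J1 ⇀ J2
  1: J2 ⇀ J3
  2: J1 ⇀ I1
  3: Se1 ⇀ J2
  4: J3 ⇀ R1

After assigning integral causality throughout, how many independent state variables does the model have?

1  (I1 all integral)

β3 |J2  (Se1: effort source, stroke at far end)
β2 |I1  (I1 integral (f out))
β0 |J1  (J1: bond 2 brought flow, rest push out)
β1 |J2  (common-f at J2 fixed by 0)
β4 |J3  (closing 0-jn rule on J3)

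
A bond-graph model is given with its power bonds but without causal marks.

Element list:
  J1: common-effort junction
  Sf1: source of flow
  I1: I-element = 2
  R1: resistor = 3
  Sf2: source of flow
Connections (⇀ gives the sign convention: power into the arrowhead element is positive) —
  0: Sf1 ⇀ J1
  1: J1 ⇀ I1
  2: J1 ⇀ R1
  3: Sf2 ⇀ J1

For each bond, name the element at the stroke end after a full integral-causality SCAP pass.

#0 |Sf1  (Sf1 (Sf) sets flow on bond)
#3 |Sf2  (Sf2 fixes flow; stroke at Sf2)
#1 |I1  (I1 integral (f out))
#2 |J1  (closing 0-jn rule on J1)

#0 stroke at Sf1
#1 stroke at I1
#2 stroke at J1
#3 stroke at Sf2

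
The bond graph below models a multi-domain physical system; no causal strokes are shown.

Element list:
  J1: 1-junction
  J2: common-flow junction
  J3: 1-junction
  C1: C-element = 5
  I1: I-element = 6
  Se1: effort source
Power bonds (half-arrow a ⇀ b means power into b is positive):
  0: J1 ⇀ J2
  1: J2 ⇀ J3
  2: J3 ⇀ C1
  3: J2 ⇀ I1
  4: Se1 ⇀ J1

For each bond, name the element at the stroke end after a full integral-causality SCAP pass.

#4 |J1  (Se1 fixes effort; stroke away)
#0 |J2  (closing 1-jn rule on J1)
#2 |J3  (C1 outputs effort q/C1)
#1 |J2  (closing 1-jn rule on J3)
#3 |I1  (J2 needs exactly one f-in)

#0 stroke→J2
#1 stroke→J2
#2 stroke→J3
#3 stroke→I1
#4 stroke→J1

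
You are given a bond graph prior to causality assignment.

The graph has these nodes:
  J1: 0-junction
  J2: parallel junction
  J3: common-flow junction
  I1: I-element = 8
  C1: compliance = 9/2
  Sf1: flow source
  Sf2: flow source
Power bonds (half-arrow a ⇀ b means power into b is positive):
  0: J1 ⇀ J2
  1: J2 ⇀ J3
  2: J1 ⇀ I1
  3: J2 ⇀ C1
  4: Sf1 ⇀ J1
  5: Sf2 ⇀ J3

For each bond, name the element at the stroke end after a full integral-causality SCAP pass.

b4 stroke→Sf1  (Sf1 fixes flow; stroke at Sf1)
b5 stroke→Sf2  (Sf2 (Sf) sets flow on bond)
b1 stroke→J3  (J3: bond 5 brought flow, rest push out)
b2 stroke→I1  (prefer integral on I1)
b0 stroke→J1  (only one effort-in slot at J1)
b3 stroke→J2  (J2 needs exactly one e-in)

b0 stroke→J1
b1 stroke→J3
b2 stroke→I1
b3 stroke→J2
b4 stroke→Sf1
b5 stroke→Sf2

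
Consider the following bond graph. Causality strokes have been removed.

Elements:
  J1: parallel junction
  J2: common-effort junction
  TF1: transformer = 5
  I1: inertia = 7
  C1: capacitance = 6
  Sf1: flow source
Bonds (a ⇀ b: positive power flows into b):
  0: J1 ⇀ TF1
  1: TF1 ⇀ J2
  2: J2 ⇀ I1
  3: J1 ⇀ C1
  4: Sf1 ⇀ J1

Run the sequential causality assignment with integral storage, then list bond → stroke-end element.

b4 stroke at Sf1  (Sf1: flow source, stroke at near end)
b2 stroke at I1  (I1: I, integral causality)
b1 stroke at J2  (only one effort-in slot at J2)
b0 stroke at TF1  (TF1 one-in-one-out from 1)
b3 stroke at J1  (only one effort-in slot at J1)

b0 stroke at TF1
b1 stroke at J2
b2 stroke at I1
b3 stroke at J1
b4 stroke at Sf1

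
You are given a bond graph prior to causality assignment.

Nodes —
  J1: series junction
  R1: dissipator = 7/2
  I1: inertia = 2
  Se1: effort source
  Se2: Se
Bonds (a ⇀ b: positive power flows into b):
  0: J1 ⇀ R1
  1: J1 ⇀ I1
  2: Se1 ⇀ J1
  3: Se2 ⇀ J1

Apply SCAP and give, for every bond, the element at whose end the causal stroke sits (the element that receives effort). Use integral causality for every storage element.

#0 |J1
#1 |I1
#2 |J1
#3 |J1

b2 |J1  (source Se1 imposes e)
b3 |J1  (source Se2 imposes e)
b1 |I1  (I1 integral (f out))
b0 |J1  (J1 flow already set via bond 1)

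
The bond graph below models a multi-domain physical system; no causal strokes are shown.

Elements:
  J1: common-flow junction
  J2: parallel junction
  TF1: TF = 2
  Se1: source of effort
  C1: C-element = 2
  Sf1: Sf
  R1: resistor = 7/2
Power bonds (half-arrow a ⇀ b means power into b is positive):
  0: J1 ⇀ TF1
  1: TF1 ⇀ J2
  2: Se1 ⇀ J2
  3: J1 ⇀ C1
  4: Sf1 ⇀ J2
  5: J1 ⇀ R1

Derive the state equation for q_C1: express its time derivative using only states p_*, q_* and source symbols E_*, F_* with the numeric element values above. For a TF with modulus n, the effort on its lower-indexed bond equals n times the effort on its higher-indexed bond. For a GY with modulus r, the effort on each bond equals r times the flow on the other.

β2 stroke→J2  (source Se1 imposes e)
β4 stroke→Sf1  (Sf1 fixes flow; stroke at Sf1)
β1 stroke→TF1  (J2 effort already set via bond 2)
β0 stroke→J1  (TF1 one-in-one-out from 1)
β3 stroke→J1  (prefer integral on C1)
β5 stroke→R1  (J1: last free bond brings flow in)

dq_C1/dt = -4*E_Se1/7 - q_C1/7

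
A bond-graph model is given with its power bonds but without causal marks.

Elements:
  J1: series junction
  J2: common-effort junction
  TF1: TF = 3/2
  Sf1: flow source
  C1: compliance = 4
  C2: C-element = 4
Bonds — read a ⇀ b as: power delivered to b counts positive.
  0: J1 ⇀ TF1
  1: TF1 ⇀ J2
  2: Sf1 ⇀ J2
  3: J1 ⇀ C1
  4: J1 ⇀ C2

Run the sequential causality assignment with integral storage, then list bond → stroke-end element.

bond 0 stroke at TF1
bond 1 stroke at J2
bond 2 stroke at Sf1
bond 3 stroke at J1
bond 4 stroke at J1

β2 stroke→Sf1  (Sf1 fixes flow; stroke at Sf1)
β1 stroke→J2  (J2: last free bond brings effort in)
β0 stroke→TF1  (TF1 one-in-one-out from 1)
β3 stroke→J1  (common-f at J1 fixed by 0)
β4 stroke→J1  (J1: bond 0 brought flow, rest push out)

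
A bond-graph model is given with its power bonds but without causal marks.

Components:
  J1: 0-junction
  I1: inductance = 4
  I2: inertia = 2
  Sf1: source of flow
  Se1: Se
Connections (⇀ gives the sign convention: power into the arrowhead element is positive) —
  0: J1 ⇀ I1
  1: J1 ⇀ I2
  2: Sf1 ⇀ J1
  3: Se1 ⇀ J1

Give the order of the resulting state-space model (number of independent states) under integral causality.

β2 stroke→Sf1  (Sf1: flow source, stroke at near end)
β3 stroke→J1  (Se1 fixes effort; stroke away)
β0 stroke→I1  (J1 effort already set via bond 3)
β1 stroke→I2  (J1 effort already set via bond 3)

2  (I1, I2 all integral)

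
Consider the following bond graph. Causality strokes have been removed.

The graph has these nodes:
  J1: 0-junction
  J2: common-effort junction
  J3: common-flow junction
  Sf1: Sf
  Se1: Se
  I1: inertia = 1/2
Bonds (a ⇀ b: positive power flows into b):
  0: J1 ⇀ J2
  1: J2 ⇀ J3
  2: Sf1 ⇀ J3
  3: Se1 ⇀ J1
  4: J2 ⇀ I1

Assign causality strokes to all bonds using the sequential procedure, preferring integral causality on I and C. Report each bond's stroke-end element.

β2 →Sf1  (Sf1 (Sf) sets flow on bond)
β3 →J1  (Se1: effort source, stroke at far end)
β0 →J2  (J1 effort already set via bond 3)
β1 →J3  (0-jn J2 has e-setter on 0)
β4 →I1  (J2: bond 0 brought effort, rest push out)

β0 |J2
β1 |J3
β2 |Sf1
β3 |J1
β4 |I1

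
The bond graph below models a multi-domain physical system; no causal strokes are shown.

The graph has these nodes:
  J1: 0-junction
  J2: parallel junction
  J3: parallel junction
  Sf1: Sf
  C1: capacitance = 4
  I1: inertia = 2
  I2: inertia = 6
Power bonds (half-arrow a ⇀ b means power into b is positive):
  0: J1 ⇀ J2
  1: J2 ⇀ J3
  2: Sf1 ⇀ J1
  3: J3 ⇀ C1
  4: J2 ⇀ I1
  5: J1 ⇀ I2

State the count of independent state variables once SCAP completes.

#2 stroke→Sf1  (Sf1: flow source, stroke at near end)
#3 stroke→J3  (C1: C, integral causality)
#1 stroke→J2  (common-e at J3 fixed by 3)
#0 stroke→J1  (J2: bond 1 brought effort, rest push out)
#4 stroke→I1  (J2: bond 1 brought effort, rest push out)
#5 stroke→I2  (J1: bond 0 brought effort, rest push out)

3  (C1, I1, I2 all integral)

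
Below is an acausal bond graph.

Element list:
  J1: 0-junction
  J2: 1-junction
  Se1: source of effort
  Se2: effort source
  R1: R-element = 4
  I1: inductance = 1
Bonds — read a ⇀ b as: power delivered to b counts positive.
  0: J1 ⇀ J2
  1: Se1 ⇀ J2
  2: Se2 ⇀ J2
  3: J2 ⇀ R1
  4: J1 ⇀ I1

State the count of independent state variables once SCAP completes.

bond 1 →J2  (Se1: effort source, stroke at far end)
bond 2 →J2  (Se2 fixes effort; stroke away)
bond 4 →I1  (I1: I, integral causality)
bond 0 →J1  (J1 needs exactly one e-in)
bond 3 →J2  (common-f at J2 fixed by 0)

1  (I1 all integral)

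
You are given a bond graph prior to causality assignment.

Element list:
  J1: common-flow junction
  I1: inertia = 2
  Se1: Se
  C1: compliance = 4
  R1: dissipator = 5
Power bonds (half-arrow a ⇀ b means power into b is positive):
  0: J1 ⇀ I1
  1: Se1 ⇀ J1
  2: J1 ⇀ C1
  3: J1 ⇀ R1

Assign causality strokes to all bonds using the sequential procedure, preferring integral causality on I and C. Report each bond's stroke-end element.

#0 stroke at I1
#1 stroke at J1
#2 stroke at J1
#3 stroke at J1

b1 |J1  (Se1 (Se) sets effort on bond)
b0 |I1  (prefer integral on I1)
b2 |J1  (J1 flow already set via bond 0)
b3 |J1  (J1: bond 0 brought flow, rest push out)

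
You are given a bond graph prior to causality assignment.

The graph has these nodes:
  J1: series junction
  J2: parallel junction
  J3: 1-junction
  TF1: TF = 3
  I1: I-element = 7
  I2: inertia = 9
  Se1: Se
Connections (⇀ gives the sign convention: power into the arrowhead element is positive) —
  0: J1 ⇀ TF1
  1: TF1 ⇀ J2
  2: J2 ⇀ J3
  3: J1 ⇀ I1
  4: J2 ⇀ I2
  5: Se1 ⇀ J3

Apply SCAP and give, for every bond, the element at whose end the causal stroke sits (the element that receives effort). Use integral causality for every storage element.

b5 →J3  (Se1 fixes effort; stroke away)
b2 →J2  (closing 1-jn rule on J3)
b1 →TF1  (J2 effort already set via bond 2)
b4 →I2  (J2 effort already set via bond 2)
b0 →J1  (TF1: transformer flips bond 1)
b3 →I1  (J1 needs exactly one f-in)

b0 stroke→J1
b1 stroke→TF1
b2 stroke→J2
b3 stroke→I1
b4 stroke→I2
b5 stroke→J3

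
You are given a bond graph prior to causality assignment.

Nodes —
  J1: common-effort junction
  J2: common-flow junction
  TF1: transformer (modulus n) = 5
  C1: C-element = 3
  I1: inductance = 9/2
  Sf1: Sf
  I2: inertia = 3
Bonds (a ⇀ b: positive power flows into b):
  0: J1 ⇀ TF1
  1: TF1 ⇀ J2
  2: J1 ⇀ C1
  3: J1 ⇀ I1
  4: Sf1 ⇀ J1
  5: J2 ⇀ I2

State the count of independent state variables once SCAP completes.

β4 stroke at Sf1  (source Sf1 imposes f)
β2 stroke at J1  (C1 integral (e out))
β0 stroke at TF1  (common-e at J1 fixed by 2)
β3 stroke at I1  (J1 effort already set via bond 2)
β1 stroke at J2  (TF1: transformer flips bond 0)
β5 stroke at I2  (J2: last free bond brings flow in)

3  (C1, I1, I2 all integral)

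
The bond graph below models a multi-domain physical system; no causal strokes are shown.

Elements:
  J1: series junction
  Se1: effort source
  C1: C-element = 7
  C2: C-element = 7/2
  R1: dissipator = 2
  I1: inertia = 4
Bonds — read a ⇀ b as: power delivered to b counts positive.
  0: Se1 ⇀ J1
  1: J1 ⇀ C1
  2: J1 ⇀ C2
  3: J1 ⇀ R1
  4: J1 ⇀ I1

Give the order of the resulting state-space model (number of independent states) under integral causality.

#0 |J1  (Se1 (Se) sets effort on bond)
#1 |J1  (C1 outputs effort q/C1)
#2 |J1  (C2 integral (e out))
#4 |I1  (I1 integral (f out))
#3 |J1  (1-jn J1 has f-setter on 4)

3  (C1, C2, I1 all integral)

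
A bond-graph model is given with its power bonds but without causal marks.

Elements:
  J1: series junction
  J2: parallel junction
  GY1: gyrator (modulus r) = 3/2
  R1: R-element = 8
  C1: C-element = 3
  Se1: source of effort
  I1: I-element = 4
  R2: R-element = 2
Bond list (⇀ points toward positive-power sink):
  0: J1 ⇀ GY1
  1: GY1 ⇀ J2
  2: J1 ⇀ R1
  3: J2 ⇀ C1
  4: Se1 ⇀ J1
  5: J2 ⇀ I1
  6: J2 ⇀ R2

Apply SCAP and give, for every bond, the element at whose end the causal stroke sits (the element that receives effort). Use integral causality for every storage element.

b0 →GY1
b1 →GY1
b2 →J1
b3 →J2
b4 →J1
b5 →I1
b6 →R2

bond 4 |J1  (Se1 (Se) sets effort on bond)
bond 3 |J2  (prefer integral on C1)
bond 1 |GY1  (J2 effort already set via bond 3)
bond 5 |I1  (J2: bond 3 brought effort, rest push out)
bond 6 |R2  (J2 effort already set via bond 3)
bond 0 |GY1  (GY1: gyrator matches bond 1)
bond 2 |J1  (J1 flow already set via bond 0)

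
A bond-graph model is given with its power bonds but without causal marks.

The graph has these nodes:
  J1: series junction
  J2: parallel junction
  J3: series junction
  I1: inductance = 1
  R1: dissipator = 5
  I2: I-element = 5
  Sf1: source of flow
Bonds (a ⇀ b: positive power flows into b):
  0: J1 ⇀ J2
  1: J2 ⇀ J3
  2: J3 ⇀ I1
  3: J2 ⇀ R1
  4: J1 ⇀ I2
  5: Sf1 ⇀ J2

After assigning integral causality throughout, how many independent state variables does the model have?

2  (I1, I2 all integral)

#5 →Sf1  (source Sf1 imposes f)
#2 →I1  (I1: I, integral causality)
#1 →J3  (1-jn J3 has f-setter on 2)
#4 →I2  (I2 integral (f out))
#0 →J1  (1-jn J1 has f-setter on 4)
#3 →J2  (J2: last free bond brings effort in)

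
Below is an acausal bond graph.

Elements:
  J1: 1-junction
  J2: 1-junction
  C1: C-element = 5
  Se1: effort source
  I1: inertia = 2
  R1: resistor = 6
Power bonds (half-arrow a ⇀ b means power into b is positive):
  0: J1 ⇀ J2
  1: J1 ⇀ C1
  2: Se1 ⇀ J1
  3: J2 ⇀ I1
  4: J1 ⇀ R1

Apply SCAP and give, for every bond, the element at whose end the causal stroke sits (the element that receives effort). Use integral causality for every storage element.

#0 →J2
#1 →J1
#2 →J1
#3 →I1
#4 →J1

#2 →J1  (Se1: effort source, stroke at far end)
#1 →J1  (C1 outputs effort q/C1)
#3 →I1  (I1 integral (f out))
#0 →J2  (J2: bond 3 brought flow, rest push out)
#4 →J1  (1-jn J1 has f-setter on 0)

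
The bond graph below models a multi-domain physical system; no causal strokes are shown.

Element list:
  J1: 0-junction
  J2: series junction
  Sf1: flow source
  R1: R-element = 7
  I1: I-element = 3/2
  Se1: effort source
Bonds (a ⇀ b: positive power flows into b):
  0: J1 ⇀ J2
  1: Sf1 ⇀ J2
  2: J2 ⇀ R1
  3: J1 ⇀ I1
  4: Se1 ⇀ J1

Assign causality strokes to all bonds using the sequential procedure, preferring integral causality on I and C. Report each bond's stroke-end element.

b0 stroke→J2
b1 stroke→Sf1
b2 stroke→J2
b3 stroke→I1
b4 stroke→J1

bond 1 |Sf1  (Sf1 (Sf) sets flow on bond)
bond 4 |J1  (Se1 (Se) sets effort on bond)
bond 0 |J2  (J1: bond 4 brought effort, rest push out)
bond 3 |I1  (J1 effort already set via bond 4)
bond 2 |J2  (J2: bond 1 brought flow, rest push out)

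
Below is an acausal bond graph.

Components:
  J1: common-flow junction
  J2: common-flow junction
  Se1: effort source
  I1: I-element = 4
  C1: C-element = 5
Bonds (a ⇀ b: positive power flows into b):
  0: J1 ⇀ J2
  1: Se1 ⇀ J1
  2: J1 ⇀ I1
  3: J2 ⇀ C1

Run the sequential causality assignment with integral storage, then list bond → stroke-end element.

b0 |J1
b1 |J1
b2 |I1
b3 |J2

bond 1 |J1  (Se1 fixes effort; stroke away)
bond 2 |I1  (I1 integral (f out))
bond 0 |J1  (J1: bond 2 brought flow, rest push out)
bond 3 |J2  (J2: bond 0 brought flow, rest push out)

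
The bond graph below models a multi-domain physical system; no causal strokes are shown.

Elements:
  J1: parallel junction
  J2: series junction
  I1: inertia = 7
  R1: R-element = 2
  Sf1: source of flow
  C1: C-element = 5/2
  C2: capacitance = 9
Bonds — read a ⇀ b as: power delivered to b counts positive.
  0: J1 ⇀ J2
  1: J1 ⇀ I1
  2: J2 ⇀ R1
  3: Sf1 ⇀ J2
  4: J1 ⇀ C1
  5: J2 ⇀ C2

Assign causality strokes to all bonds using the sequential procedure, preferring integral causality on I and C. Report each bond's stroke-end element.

β0 stroke at J2
β1 stroke at I1
β2 stroke at J2
β3 stroke at Sf1
β4 stroke at J1
β5 stroke at J2

β3 stroke at Sf1  (Sf1 (Sf) sets flow on bond)
β0 stroke at J2  (common-f at J2 fixed by 3)
β2 stroke at J2  (J2: bond 3 brought flow, rest push out)
β5 stroke at J2  (1-jn J2 has f-setter on 3)
β1 stroke at I1  (prefer integral on I1)
β4 stroke at J1  (J1 needs exactly one e-in)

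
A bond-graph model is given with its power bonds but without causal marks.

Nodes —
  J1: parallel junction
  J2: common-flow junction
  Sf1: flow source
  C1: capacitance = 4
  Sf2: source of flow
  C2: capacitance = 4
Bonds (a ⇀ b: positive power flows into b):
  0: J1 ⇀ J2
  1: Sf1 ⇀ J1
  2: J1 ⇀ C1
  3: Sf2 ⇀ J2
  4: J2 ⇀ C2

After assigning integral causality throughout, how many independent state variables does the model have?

2  (C1, C2 all integral)

β1 stroke at Sf1  (Sf1 (Sf) sets flow on bond)
β3 stroke at Sf2  (Sf2 (Sf) sets flow on bond)
β0 stroke at J2  (1-jn J2 has f-setter on 3)
β4 stroke at J2  (1-jn J2 has f-setter on 3)
β2 stroke at J1  (only one effort-in slot at J1)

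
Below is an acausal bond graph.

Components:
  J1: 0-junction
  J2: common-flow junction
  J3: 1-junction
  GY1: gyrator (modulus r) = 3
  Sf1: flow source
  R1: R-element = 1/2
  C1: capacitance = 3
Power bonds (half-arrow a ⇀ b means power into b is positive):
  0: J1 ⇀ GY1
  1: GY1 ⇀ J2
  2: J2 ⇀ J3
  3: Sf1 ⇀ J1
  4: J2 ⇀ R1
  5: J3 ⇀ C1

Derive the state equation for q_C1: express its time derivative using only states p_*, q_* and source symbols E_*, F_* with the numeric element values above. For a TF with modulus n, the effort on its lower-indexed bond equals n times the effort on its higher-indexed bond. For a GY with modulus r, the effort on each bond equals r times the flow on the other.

dq_C1/dt = 6*F_Sf1 - 2*q_C1/3

β3 →Sf1  (source Sf1 imposes f)
β0 →J1  (only one effort-in slot at J1)
β1 →J2  (GY GY1: same side as bond 0)
β5 →J3  (C1 integral (e out))
β2 →J2  (J3 needs exactly one f-in)
β4 →R1  (only one flow-in slot at J2)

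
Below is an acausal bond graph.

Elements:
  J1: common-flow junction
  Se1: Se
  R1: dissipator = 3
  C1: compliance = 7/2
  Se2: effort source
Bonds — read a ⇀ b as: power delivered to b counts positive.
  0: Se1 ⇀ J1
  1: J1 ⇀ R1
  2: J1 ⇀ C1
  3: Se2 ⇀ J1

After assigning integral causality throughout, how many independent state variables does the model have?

#0 stroke at J1  (source Se1 imposes e)
#3 stroke at J1  (Se2 (Se) sets effort on bond)
#2 stroke at J1  (C1: C, integral causality)
#1 stroke at R1  (J1: last free bond brings flow in)

1  (C1 all integral)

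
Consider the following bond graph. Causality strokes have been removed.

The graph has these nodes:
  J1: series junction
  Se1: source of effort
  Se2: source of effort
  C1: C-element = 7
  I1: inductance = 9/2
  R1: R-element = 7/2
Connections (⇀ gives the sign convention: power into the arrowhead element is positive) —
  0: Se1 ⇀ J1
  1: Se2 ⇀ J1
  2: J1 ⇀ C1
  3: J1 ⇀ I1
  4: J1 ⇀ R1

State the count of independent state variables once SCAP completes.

2  (C1, I1 all integral)

bond 0 →J1  (Se1 fixes effort; stroke away)
bond 1 →J1  (Se2 (Se) sets effort on bond)
bond 2 →J1  (C1: C, integral causality)
bond 3 →I1  (I1 outputs flow p/I1)
bond 4 →J1  (J1: bond 3 brought flow, rest push out)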